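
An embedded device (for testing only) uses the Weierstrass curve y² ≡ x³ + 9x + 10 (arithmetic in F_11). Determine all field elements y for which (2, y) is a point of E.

x³ + 9x + 10 = 36 ≡ 3 (mod 11).
Square roots of 3 mod 11: 5 and 6 (since 5² = 25 ≡ 3).

5, 6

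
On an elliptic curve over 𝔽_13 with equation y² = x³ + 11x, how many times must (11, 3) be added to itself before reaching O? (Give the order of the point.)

2P: tangent at (11, 3): λ = (3·11² + 11)/(2·3) ≡ 10/6. 6⁻¹ ≡ 11 (mod 13) since 6·11 = 66 ≡ 1, so λ ≡ 10·11 ≡ 6.
  x = λ² - 11 - 11 = 36 - 22 ≡ 1; y = λ·(11 - 1) - 3 ≡ 5. → (1, 5)
3P: (1, 5) + (11, 3). λ = (3 - 5)/(11 - 1) ≡ 11/10 mod 13. 10⁻¹ ≡ 4 (mod 13) since 10·4 = 40 ≡ 1, so λ ≡ 5.
  x = λ² - 1 - 11 = 25 - 12 ≡ 0; y = λ·(1 - 0) - 5 ≡ 0. → (0, 0)
4P: (0, 0) + (11, 3). λ = (3 - 0)/(11 - 0) ≡ 3/11 mod 13. 11⁻¹ ≡ 6 (mod 13), so λ ≡ 5.
  x = λ² - 0 - 11 = 25 - 11 ≡ 1; y = λ·(0 - 1) - 0 ≡ 8. → (1, 8)
5P: (1, 8) + (11, 3). λ = (3 - 8)/(11 - 1) ≡ 8/10 mod 13. 10⁻¹ ≡ 4 (mod 13), so λ ≡ 6.
  x = λ² - 1 - 11 = 36 - 12 ≡ 11; y = λ·(1 - 11) - 8 ≡ 10. → (11, 10)
6P: (11, 10) + (11, 3): same x and y₁ ≡ -y₂, so the sum is O.
6P = O, so the order is 6.

6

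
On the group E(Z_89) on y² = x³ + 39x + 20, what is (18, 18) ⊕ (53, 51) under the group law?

(17, 16)

(18, 18) + (53, 51). λ = (51 - 18)/(53 - 18) ≡ 33/35 mod 89. 35⁻¹ ≡ 28 (mod 89), so λ ≡ 34.
  x = λ² - 18 - 53 = 1156 - 71 ≡ 17; y = λ·(18 - 17) - 18 ≡ 16. → (17, 16)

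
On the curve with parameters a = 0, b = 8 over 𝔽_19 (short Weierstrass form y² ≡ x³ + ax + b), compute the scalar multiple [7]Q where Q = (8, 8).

(17, 0)

Repeated addition: build up to 7Q.
2Q: tangent at (8, 8): λ = (3·8² + 0)/(2·8) ≡ 2/16. 16⁻¹ ≡ 6 (mod 19), so λ ≡ 2·6 ≡ 12.
  x = λ² - 8 - 8 = 144 - 16 ≡ 14; y = λ·(8 - 14) - 8 ≡ 15. → (14, 15)
3Q: (14, 15) + (8, 8). λ = (8 - 15)/(8 - 14) ≡ 12/13 mod 19. 13⁻¹ ≡ 3 (mod 19), so λ ≡ 17.
  x = λ² - 14 - 8 = 289 - 22 ≡ 1; y = λ·(14 - 1) - 15 ≡ 16. → (1, 16)
4Q: (1, 16) + (8, 8). λ = (8 - 16)/(8 - 1) ≡ 11/7 mod 19. 7⁻¹ ≡ 11 (mod 19), so λ ≡ 7.
  x = λ² - 1 - 8 = 49 - 9 ≡ 2; y = λ·(1 - 2) - 16 ≡ 15. → (2, 15)
5Q: (2, 15) + (8, 8). λ = (8 - 15)/(8 - 2) ≡ 12/6 mod 19. 6⁻¹ ≡ 16 (mod 19), so λ ≡ 2.
  x = λ² - 2 - 8 = 4 - 10 ≡ 13; y = λ·(2 - 13) - 15 ≡ 1. → (13, 1)
6Q: (13, 1) + (8, 8). λ = (8 - 1)/(8 - 13) ≡ 7/14 mod 19. 14⁻¹ ≡ 15 (mod 19), so λ ≡ 10.
  x = λ² - 13 - 8 = 100 - 21 ≡ 3; y = λ·(13 - 3) - 1 ≡ 4. → (3, 4)
7Q: (3, 4) + (8, 8). λ = (8 - 4)/(8 - 3) ≡ 4/5 mod 19. 5⁻¹ ≡ 4 (mod 19) since 5·4 = 20 ≡ 1, so λ ≡ 16.
  x = λ² - 3 - 8 = 256 - 11 ≡ 17; y = λ·(3 - 17) - 4 ≡ 0. → (17, 0)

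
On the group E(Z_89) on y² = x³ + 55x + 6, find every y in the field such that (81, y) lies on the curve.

none

x³ + 55x + 6 = 535902 ≡ 33 (mod 89).
33 is a non-residue mod 89; no y exists.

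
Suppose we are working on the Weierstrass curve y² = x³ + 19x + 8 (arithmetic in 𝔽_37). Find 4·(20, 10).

Write G = (20, 10).
Repeated addition: build up to 4G.
2G: tangent at (20, 10): λ = (3·20² + 19)/(2·10) ≡ 35/20. 20⁻¹ ≡ 13 (mod 37), so λ ≡ 35·13 ≡ 11.
  x = λ² - 20 - 20 = 121 - 40 ≡ 7; y = λ·(20 - 7) - 10 ≡ 22. → (7, 22)
3G: (7, 22) + (20, 10). λ = (10 - 22)/(20 - 7) ≡ 25/13 mod 37. 13⁻¹ ≡ 20 (mod 37) since 13·20 = 260 ≡ 1, so λ ≡ 19.
  x = λ² - 7 - 20 = 361 - 27 ≡ 1; y = λ·(7 - 1) - 22 ≡ 18. → (1, 18)
4G: (1, 18) + (20, 10). λ = (10 - 18)/(20 - 1) ≡ 29/19 mod 37. 19⁻¹ ≡ 2 (mod 37), so λ ≡ 21.
  x = λ² - 1 - 20 = 441 - 21 ≡ 13; y = λ·(1 - 13) - 18 ≡ 26. → (13, 26)

(13, 26)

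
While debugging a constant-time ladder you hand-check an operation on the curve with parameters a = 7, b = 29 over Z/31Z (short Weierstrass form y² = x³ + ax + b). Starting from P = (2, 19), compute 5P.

(24, 3)

Repeated addition: build up to 5P.
2P: tangent at (2, 19): λ = (3·2² + 7)/(2·19) ≡ 19/7. 7⁻¹ ≡ 9 (mod 31) since 7·9 = 63 ≡ 1, so λ ≡ 19·9 ≡ 16.
  x = λ² - 2 - 2 = 256 - 4 ≡ 4; y = λ·(2 - 4) - 19 ≡ 11. → (4, 11)
3P: (4, 11) + (2, 19). λ = (19 - 11)/(2 - 4) ≡ 8/29 mod 31. 29⁻¹ ≡ 15 (mod 31), so λ ≡ 27.
  x = λ² - 4 - 2 = 729 - 6 ≡ 10; y = λ·(4 - 10) - 11 ≡ 13. → (10, 13)
4P: (10, 13) + (2, 19). λ = (19 - 13)/(2 - 10) ≡ 6/23 mod 31. 23⁻¹ ≡ 27 (mod 31), so λ ≡ 7.
  x = λ² - 10 - 2 = 49 - 12 ≡ 6; y = λ·(10 - 6) - 13 ≡ 15. → (6, 15)
5P: (6, 15) + (2, 19). λ = (19 - 15)/(2 - 6) ≡ 4/27 mod 31. 27⁻¹ ≡ 23 (mod 31) since 27·23 = 621 ≡ 1, so λ ≡ 30.
  x = λ² - 6 - 2 = 900 - 8 ≡ 24; y = λ·(6 - 24) - 15 ≡ 3. → (24, 3)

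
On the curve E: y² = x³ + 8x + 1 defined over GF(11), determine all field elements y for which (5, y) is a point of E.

x³ + 8x + 1 = 166 ≡ 1 (mod 11).
Square roots of 1 mod 11: 1 and 10 (since 1² = 1 ≡ 1).

1, 10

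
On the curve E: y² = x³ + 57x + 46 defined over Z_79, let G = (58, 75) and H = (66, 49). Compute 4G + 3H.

(0, 21)

First 4G:
Repeated addition: build up to 4G.
2G: tangent at (58, 75): λ = (3·58² + 57)/(2·75) ≡ 37/71. 71⁻¹ ≡ 69 (mod 79) since 71·69 = 4899 ≡ 1, so λ ≡ 37·69 ≡ 25.
  x = λ² - 58 - 58 = 625 - 116 ≡ 35; y = λ·(58 - 35) - 75 ≡ 26. → (35, 26)
3G: (35, 26) + (58, 75). λ = (75 - 26)/(58 - 35) ≡ 49/23 mod 79. 23⁻¹ ≡ 55 (mod 79) since 23·55 = 1265 ≡ 1, so λ ≡ 9.
  x = λ² - 35 - 58 = 81 - 93 ≡ 67; y = λ·(35 - 67) - 26 ≡ 2. → (67, 2)
4G: (67, 2) + (58, 75). λ = (75 - 2)/(58 - 67) ≡ 73/70 mod 79. 70⁻¹ ≡ 35 (mod 79) since 70·35 = 2450 ≡ 1, so λ ≡ 27.
  x = λ² - 67 - 58 = 729 - 125 ≡ 51; y = λ·(67 - 51) - 2 ≡ 35. → (51, 35)
4G = (51, 35).
Next 3H:
Repeated addition: build up to 3H.
2H: tangent at (66, 49): λ = (3·66² + 57)/(2·49) ≡ 11/19. 19⁻¹ ≡ 25 (mod 79), so λ ≡ 11·25 ≡ 38.
  x = λ² - 66 - 66 = 1444 - 132 ≡ 48; y = λ·(66 - 48) - 49 ≡ 3. → (48, 3)
3H: (48, 3) + (66, 49). λ = (49 - 3)/(66 - 48) ≡ 46/18 mod 79. 18⁻¹ ≡ 22 (mod 79) since 18·22 = 396 ≡ 1, so λ ≡ 64.
  x = λ² - 48 - 66 = 4096 - 114 ≡ 32; y = λ·(48 - 32) - 3 ≡ 73. → (32, 73)
3H = (32, 73).
Finally 4G + 3H:
(51, 35) + (32, 73). λ = (73 - 35)/(32 - 51) ≡ 38/60 mod 79. 60⁻¹ ≡ 54 (mod 79), so λ ≡ 77.
  x = λ² - 51 - 32 = 5929 - 83 ≡ 0; y = λ·(51 - 0) - 35 ≡ 21. → (0, 21)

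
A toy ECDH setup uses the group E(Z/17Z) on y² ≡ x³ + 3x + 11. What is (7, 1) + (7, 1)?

tangent at (7, 1): λ = (3·7² + 3)/(2·1) ≡ 14/2. 2⁻¹ ≡ 9 (mod 17), so λ ≡ 14·9 ≡ 7.
  x = λ² - 7 - 7 = 49 - 14 ≡ 1; y = λ·(7 - 1) - 1 ≡ 7. → (1, 7)

(1, 7)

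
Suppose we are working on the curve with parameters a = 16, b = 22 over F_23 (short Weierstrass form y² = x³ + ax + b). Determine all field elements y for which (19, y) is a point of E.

3, 20

x³ + 16x + 22 = 7185 ≡ 9 (mod 23).
Square roots of 9 mod 23: 3 and 20 (since 3² = 9 ≡ 9).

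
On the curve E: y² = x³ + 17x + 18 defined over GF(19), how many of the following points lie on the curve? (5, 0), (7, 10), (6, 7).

2

(5, 0): 0² ≡ 0, rhs ≡ 0 → on.
(7, 10): 10² ≡ 5, rhs ≡ 5 → on.
(6, 7): 7² ≡ 11, rhs ≡ 13 → off.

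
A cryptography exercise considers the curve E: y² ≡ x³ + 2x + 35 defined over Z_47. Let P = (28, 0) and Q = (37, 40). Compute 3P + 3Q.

(6, 13)

First 3P:
Repeated addition: build up to 3P.
2P: (28, 0) + (28, 0): same x and y₁ ≡ -y₂, so the sum is 𝒪.
3P: 𝒪 + (28, 0) = (28, 0) (identity).
3P = (28, 0).
Next 3Q:
Repeated addition: build up to 3Q.
2Q: tangent at (37, 40): λ = (3·37² + 2)/(2·40) ≡ 20/33. 33⁻¹ ≡ 10 (mod 47) since 33·10 = 330 ≡ 1, so λ ≡ 20·10 ≡ 12.
  x = λ² - 37 - 37 = 144 - 74 ≡ 23; y = λ·(37 - 23) - 40 ≡ 34. → (23, 34)
3Q: (23, 34) + (37, 40). λ = (40 - 34)/(37 - 23) ≡ 6/14 mod 47. 14⁻¹ ≡ 37 (mod 47), so λ ≡ 34.
  x = λ² - 23 - 37 = 1156 - 60 ≡ 15; y = λ·(23 - 15) - 34 ≡ 3. → (15, 3)
3Q = (15, 3).
Finally 3P + 3Q:
(28, 0) + (15, 3). λ = (3 - 0)/(15 - 28) ≡ 3/34 mod 47. 34⁻¹ ≡ 18 (mod 47), so λ ≡ 7.
  x = λ² - 28 - 15 = 49 - 43 ≡ 6; y = λ·(28 - 6) - 0 ≡ 13. → (6, 13)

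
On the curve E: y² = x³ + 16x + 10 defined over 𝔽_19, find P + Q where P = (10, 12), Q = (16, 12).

(12, 7)

(10, 12) + (16, 12). λ = (12 - 12)/(16 - 10) ≡ 0/6 mod 19. 6⁻¹ ≡ 16 (mod 19) since 6·16 = 96 ≡ 1, so λ ≡ 0.
  x = λ² - 10 - 16 = 0 - 26 ≡ 12; y = λ·(10 - 12) - 12 ≡ 7. → (12, 7)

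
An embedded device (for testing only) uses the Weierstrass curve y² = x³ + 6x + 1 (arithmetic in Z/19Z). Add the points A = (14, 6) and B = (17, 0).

(11, 7)

(14, 6) + (17, 0). λ = (0 - 6)/(17 - 14) ≡ 13/3 mod 19. 3⁻¹ ≡ 13 (mod 19), so λ ≡ 17.
  x = λ² - 14 - 17 = 289 - 31 ≡ 11; y = λ·(14 - 11) - 6 ≡ 7. → (11, 7)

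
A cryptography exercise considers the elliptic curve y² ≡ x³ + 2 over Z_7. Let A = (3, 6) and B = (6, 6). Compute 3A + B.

First 3A:
Repeated addition: build up to 3A.
2A: tangent at (3, 6): λ = (3·3² + 0)/(2·6) ≡ 6/5. 5⁻¹ ≡ 3 (mod 7) since 5·3 = 15 ≡ 1, so λ ≡ 6·3 ≡ 4.
  x = λ² - 3 - 3 = 16 - 6 ≡ 3; y = λ·(3 - 3) - 6 ≡ 1. → (3, 1)
3A: (3, 1) + (3, 6): same x and y₁ ≡ -y₂, so the sum is O.
3A = O.
Finally 3A + B:
O + (6, 6) = (6, 6) (identity).

(6, 6)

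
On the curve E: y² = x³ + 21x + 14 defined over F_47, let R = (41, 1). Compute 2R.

(1, 41)

tangent at (41, 1): λ = (3·41² + 21)/(2·1) ≡ 35/2. 2⁻¹ ≡ 24 (mod 47), so λ ≡ 35·24 ≡ 41.
  x = λ² - 41 - 41 = 1681 - 82 ≡ 1; y = λ·(41 - 1) - 1 ≡ 41. → (1, 41)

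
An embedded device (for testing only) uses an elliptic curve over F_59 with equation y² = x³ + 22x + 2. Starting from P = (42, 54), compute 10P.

Double-and-add on 10 = (1010)₂. Start with P = (42, 54) for the leading 1-bit.
double: tangent at (42, 54): λ = (3·42² + 22)/(2·54) ≡ 4/49. 49⁻¹ ≡ 53 (mod 59), so λ ≡ 4·53 ≡ 35.
  x = λ² - 42 - 42 = 1225 - 84 ≡ 20; y = λ·(42 - 20) - 54 ≡ 8. → (20, 8)
double: tangent at (20, 8): λ = (3·20² + 22)/(2·8) ≡ 42/16. 16⁻¹ ≡ 48 (mod 59), so λ ≡ 42·48 ≡ 10.
  x = λ² - 20 - 20 = 100 - 40 ≡ 1; y = λ·(20 - 1) - 8 ≡ 5. → (1, 5)
add P: (1, 5) + (42, 54). λ = (54 - 5)/(42 - 1) ≡ 49/41 mod 59. 41⁻¹ ≡ 36 (mod 59) since 41·36 = 1476 ≡ 1, so λ ≡ 53.
  x = λ² - 1 - 42 = 2809 - 43 ≡ 52; y = λ·(1 - 52) - 5 ≡ 6. → (52, 6)
double: tangent at (52, 6): λ = (3·52² + 22)/(2·6) ≡ 51/12. 12⁻¹ ≡ 5 (mod 59), so λ ≡ 51·5 ≡ 19.
  x = λ² - 52 - 52 = 361 - 104 ≡ 21; y = λ·(52 - 21) - 6 ≡ 52. → (21, 52)

(21, 52)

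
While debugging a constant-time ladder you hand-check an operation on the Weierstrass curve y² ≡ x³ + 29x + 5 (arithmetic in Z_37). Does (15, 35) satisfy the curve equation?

yes

y² = 35² ≡ 4; x³ + 29x + 5 = 3815 ≡ 4 (mod 37). 4 = 4.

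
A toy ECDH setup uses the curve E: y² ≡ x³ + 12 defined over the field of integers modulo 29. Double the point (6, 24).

(13, 11)

tangent at (6, 24): λ = (3·6² + 0)/(2·24) ≡ 21/19. 19⁻¹ ≡ 26 (mod 29), so λ ≡ 21·26 ≡ 24.
  x = λ² - 6 - 6 = 576 - 12 ≡ 13; y = λ·(6 - 13) - 24 ≡ 11. → (13, 11)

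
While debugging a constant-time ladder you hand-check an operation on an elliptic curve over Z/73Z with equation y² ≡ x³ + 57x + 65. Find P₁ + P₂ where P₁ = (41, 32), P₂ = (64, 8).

(41, 32) + (64, 8). λ = (8 - 32)/(64 - 41) ≡ 49/23 mod 73. 23⁻¹ ≡ 54 (mod 73), so λ ≡ 18.
  x = λ² - 41 - 64 = 324 - 105 ≡ 0; y = λ·(41 - 0) - 32 ≡ 49. → (0, 49)

(0, 49)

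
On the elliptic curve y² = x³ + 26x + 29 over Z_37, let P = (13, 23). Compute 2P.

tangent at (13, 23): λ = (3·13² + 26)/(2·23) ≡ 15/9. 9⁻¹ ≡ 33 (mod 37) since 9·33 = 297 ≡ 1, so λ ≡ 15·33 ≡ 14.
  x = λ² - 13 - 13 = 196 - 26 ≡ 22; y = λ·(13 - 22) - 23 ≡ 36. → (22, 36)

(22, 36)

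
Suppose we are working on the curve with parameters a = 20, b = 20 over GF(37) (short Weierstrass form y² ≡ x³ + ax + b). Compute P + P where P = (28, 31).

(14, 26)

tangent at (28, 31): λ = (3·28² + 20)/(2·31) ≡ 4/25. 25⁻¹ ≡ 3 (mod 37) since 25·3 = 75 ≡ 1, so λ ≡ 4·3 ≡ 12.
  x = λ² - 28 - 28 = 144 - 56 ≡ 14; y = λ·(28 - 14) - 31 ≡ 26. → (14, 26)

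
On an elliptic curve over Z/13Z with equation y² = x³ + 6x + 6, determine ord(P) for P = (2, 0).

2

2P: (2, 0) + (2, 0): same x and y₁ ≡ -y₂, so the sum is the point at infinity.
2P = the point at infinity, so the order is 2.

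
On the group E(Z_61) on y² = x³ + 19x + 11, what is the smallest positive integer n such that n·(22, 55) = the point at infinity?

3

2P: tangent at (22, 55): λ = (3·22² + 19)/(2·55) ≡ 7/49. 49⁻¹ ≡ 5 (mod 61), so λ ≡ 7·5 ≡ 35.
  x = λ² - 22 - 22 = 1225 - 44 ≡ 22; y = λ·(22 - 22) - 55 ≡ 6. → (22, 6)
3P: (22, 6) + (22, 55): same x and y₁ ≡ -y₂, so the sum is the point at infinity.
3P = the point at infinity, so the order is 3.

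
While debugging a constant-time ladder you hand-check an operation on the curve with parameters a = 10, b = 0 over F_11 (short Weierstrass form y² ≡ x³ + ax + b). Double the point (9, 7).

(4, 4)

tangent at (9, 7): λ = (3·9² + 10)/(2·7) ≡ 0/3. 3⁻¹ ≡ 4 (mod 11) since 3·4 = 12 ≡ 1, so λ ≡ 0·4 ≡ 0.
  x = λ² - 9 - 9 = 0 - 18 ≡ 4; y = λ·(9 - 4) - 7 ≡ 4. → (4, 4)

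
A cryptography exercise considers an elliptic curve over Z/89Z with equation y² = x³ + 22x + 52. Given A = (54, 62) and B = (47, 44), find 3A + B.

First 3A:
Repeated addition: build up to 3A.
2A: tangent at (54, 62): λ = (3·54² + 22)/(2·62) ≡ 48/35. 35⁻¹ ≡ 28 (mod 89) since 35·28 = 980 ≡ 1, so λ ≡ 48·28 ≡ 9.
  x = λ² - 54 - 54 = 81 - 108 ≡ 62; y = λ·(54 - 62) - 62 ≡ 44. → (62, 44)
3A: (62, 44) + (54, 62). λ = (62 - 44)/(54 - 62) ≡ 18/81 mod 89. 81⁻¹ ≡ 11 (mod 89), so λ ≡ 20.
  x = λ² - 62 - 54 = 400 - 116 ≡ 17; y = λ·(62 - 17) - 44 ≡ 55. → (17, 55)
3A = (17, 55).
Finally 3A + B:
(17, 55) + (47, 44). λ = (44 - 55)/(47 - 17) ≡ 78/30 mod 89. 30⁻¹ ≡ 3 (mod 89), so λ ≡ 56.
  x = λ² - 17 - 47 = 3136 - 64 ≡ 46; y = λ·(17 - 46) - 55 ≡ 12. → (46, 12)

(46, 12)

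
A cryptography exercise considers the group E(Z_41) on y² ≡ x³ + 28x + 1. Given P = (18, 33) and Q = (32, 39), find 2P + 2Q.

(10, 16)

First 2P:
Repeated addition: build up to 2P.
2P: tangent at (18, 33): λ = (3·18² + 28)/(2·33) ≡ 16/25. 25⁻¹ ≡ 23 (mod 41), so λ ≡ 16·23 ≡ 40.
  x = λ² - 18 - 18 = 1600 - 36 ≡ 6; y = λ·(18 - 6) - 33 ≡ 37. → (6, 37)
2P = (6, 37).
Next 2Q:
Repeated addition: build up to 2Q.
2Q: tangent at (32, 39): λ = (3·32² + 28)/(2·39) ≡ 25/37. 37⁻¹ ≡ 10 (mod 41) since 37·10 = 370 ≡ 1, so λ ≡ 25·10 ≡ 4.
  x = λ² - 32 - 32 = 16 - 64 ≡ 34; y = λ·(32 - 34) - 39 ≡ 35. → (34, 35)
2Q = (34, 35).
Finally 2P + 2Q:
(6, 37) + (34, 35). λ = (35 - 37)/(34 - 6) ≡ 39/28 mod 41. 28⁻¹ ≡ 22 (mod 41), so λ ≡ 38.
  x = λ² - 6 - 34 = 1444 - 40 ≡ 10; y = λ·(6 - 10) - 37 ≡ 16. → (10, 16)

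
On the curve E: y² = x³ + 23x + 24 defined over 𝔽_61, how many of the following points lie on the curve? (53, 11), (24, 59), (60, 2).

2

(53, 11): 11² ≡ 60, rhs ≡ 60 → on.
(24, 59): 59² ≡ 4, rhs ≡ 4 → on.
(60, 2): 2² ≡ 4, rhs ≡ 0 → off.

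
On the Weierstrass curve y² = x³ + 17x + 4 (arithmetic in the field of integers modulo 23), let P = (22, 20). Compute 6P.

Double-and-add on 6 = (110)₂. Start with P = (22, 20) for the leading 1-bit.
double: tangent at (22, 20): λ = (3·22² + 17)/(2·20) ≡ 20/17. 17⁻¹ ≡ 19 (mod 23), so λ ≡ 20·19 ≡ 12.
  x = λ² - 22 - 22 = 144 - 44 ≡ 8; y = λ·(22 - 8) - 20 ≡ 10. → (8, 10)
add P: (8, 10) + (22, 20). λ = (20 - 10)/(22 - 8) ≡ 10/14 mod 23. 14⁻¹ ≡ 5 (mod 23), so λ ≡ 4.
  x = λ² - 8 - 22 = 16 - 30 ≡ 9; y = λ·(8 - 9) - 10 ≡ 9. → (9, 9)
double: tangent at (9, 9): λ = (3·9² + 17)/(2·9) ≡ 7/18. 18⁻¹ ≡ 9 (mod 23) since 18·9 = 162 ≡ 1, so λ ≡ 7·9 ≡ 17.
  x = λ² - 9 - 9 = 289 - 18 ≡ 18; y = λ·(9 - 18) - 9 ≡ 22. → (18, 22)

(18, 22)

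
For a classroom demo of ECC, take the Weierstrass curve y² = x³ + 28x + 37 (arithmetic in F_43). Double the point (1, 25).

tangent at (1, 25): λ = (3·1² + 28)/(2·25) ≡ 31/7. 7⁻¹ ≡ 37 (mod 43) since 7·37 = 259 ≡ 1, so λ ≡ 31·37 ≡ 29.
  x = λ² - 1 - 1 = 841 - 2 ≡ 22; y = λ·(1 - 22) - 25 ≡ 11. → (22, 11)

(22, 11)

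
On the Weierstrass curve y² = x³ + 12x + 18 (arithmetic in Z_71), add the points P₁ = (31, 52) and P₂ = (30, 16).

(31, 52) + (30, 16). λ = (16 - 52)/(30 - 31) ≡ 35/70 mod 71. 70⁻¹ ≡ 70 (mod 71) since 70·70 = 4900 ≡ 1, so λ ≡ 36.
  x = λ² - 31 - 30 = 1296 - 61 ≡ 28; y = λ·(31 - 28) - 52 ≡ 56. → (28, 56)

(28, 56)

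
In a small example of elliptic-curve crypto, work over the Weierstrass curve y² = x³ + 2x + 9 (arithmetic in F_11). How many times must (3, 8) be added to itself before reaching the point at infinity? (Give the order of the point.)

2P: tangent at (3, 8): λ = (3·3² + 2)/(2·8) ≡ 7/5. 5⁻¹ ≡ 9 (mod 11), so λ ≡ 7·9 ≡ 8.
  x = λ² - 3 - 3 = 64 - 6 ≡ 3; y = λ·(3 - 3) - 8 ≡ 3. → (3, 3)
3P: (3, 3) + (3, 8): same x and y₁ ≡ -y₂, so the sum is the point at infinity.
3P = the point at infinity, so the order is 3.

3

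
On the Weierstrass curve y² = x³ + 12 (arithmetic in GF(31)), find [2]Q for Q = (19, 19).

tangent at (19, 19): λ = (3·19² + 0)/(2·19) ≡ 29/7. 7⁻¹ ≡ 9 (mod 31), so λ ≡ 29·9 ≡ 13.
  x = λ² - 19 - 19 = 169 - 38 ≡ 7; y = λ·(19 - 7) - 19 ≡ 13. → (7, 13)

(7, 13)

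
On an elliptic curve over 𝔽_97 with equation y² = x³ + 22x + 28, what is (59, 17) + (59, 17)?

(73, 56)

tangent at (59, 17): λ = (3·59² + 22)/(2·17) ≡ 86/34. 34⁻¹ ≡ 20 (mod 97) since 34·20 = 680 ≡ 1, so λ ≡ 86·20 ≡ 71.
  x = λ² - 59 - 59 = 5041 - 118 ≡ 73; y = λ·(59 - 73) - 17 ≡ 56. → (73, 56)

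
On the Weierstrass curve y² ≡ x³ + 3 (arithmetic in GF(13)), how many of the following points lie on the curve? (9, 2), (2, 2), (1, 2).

2

(9, 2): 2² ≡ 4, rhs ≡ 4 → on.
(2, 2): 2² ≡ 4, rhs ≡ 11 → off.
(1, 2): 2² ≡ 4, rhs ≡ 4 → on.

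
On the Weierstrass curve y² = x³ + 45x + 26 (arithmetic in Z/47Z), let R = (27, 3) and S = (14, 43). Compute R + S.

(43, 39)

(27, 3) + (14, 43). λ = (43 - 3)/(14 - 27) ≡ 40/34 mod 47. 34⁻¹ ≡ 18 (mod 47), so λ ≡ 15.
  x = λ² - 27 - 14 = 225 - 41 ≡ 43; y = λ·(27 - 43) - 3 ≡ 39. → (43, 39)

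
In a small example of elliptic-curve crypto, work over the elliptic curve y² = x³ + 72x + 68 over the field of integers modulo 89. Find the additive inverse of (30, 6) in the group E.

-(30, 6) = (30, -6 mod 89) = (30, 83).

(30, 83)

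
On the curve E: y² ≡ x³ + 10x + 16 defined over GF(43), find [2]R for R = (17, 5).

(2, 42)

tangent at (17, 5): λ = (3·17² + 10)/(2·5) ≡ 17/10. 10⁻¹ ≡ 13 (mod 43), so λ ≡ 17·13 ≡ 6.
  x = λ² - 17 - 17 = 36 - 34 ≡ 2; y = λ·(17 - 2) - 5 ≡ 42. → (2, 42)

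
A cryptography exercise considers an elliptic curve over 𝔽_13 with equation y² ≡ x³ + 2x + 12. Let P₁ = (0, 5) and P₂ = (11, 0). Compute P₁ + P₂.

(0, 5) + (11, 0). λ = (0 - 5)/(11 - 0) ≡ 8/11 mod 13. 11⁻¹ ≡ 6 (mod 13), so λ ≡ 9.
  x = λ² - 0 - 11 = 81 - 11 ≡ 5; y = λ·(0 - 5) - 5 ≡ 2. → (5, 2)

(5, 2)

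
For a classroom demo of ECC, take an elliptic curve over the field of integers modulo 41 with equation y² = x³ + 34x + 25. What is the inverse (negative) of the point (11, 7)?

(11, 34)

-(11, 7) = (11, -7 mod 41) = (11, 34).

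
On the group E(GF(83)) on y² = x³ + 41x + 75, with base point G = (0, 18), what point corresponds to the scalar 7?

(72, 77)

Repeated addition: build up to 7G.
2G: tangent at (0, 18): λ = (3·0² + 41)/(2·18) ≡ 41/36. 36⁻¹ ≡ 30 (mod 83), so λ ≡ 41·30 ≡ 68.
  x = λ² - 0 - 0 = 4624 - 0 ≡ 59; y = λ·(0 - 59) - 18 ≡ 37. → (59, 37)
3G: (59, 37) + (0, 18). λ = (18 - 37)/(0 - 59) ≡ 64/24 mod 83. 24⁻¹ ≡ 45 (mod 83), so λ ≡ 58.
  x = λ² - 59 - 0 = 3364 - 59 ≡ 68; y = λ·(59 - 68) - 37 ≡ 22. → (68, 22)
4G: (68, 22) + (0, 18). λ = (18 - 22)/(0 - 68) ≡ 79/15 mod 83. 15⁻¹ ≡ 72 (mod 83), so λ ≡ 44.
  x = λ² - 68 - 0 = 1936 - 68 ≡ 42; y = λ·(68 - 42) - 22 ≡ 43. → (42, 43)
5G: (42, 43) + (0, 18). λ = (18 - 43)/(0 - 42) ≡ 58/41 mod 83. 41⁻¹ ≡ 81 (mod 83) since 41·81 = 3321 ≡ 1, so λ ≡ 50.
  x = λ² - 42 - 0 = 2500 - 42 ≡ 51; y = λ·(42 - 51) - 43 ≡ 5. → (51, 5)
6G: (51, 5) + (0, 18). λ = (18 - 5)/(0 - 51) ≡ 13/32 mod 83. 32⁻¹ ≡ 13 (mod 83), so λ ≡ 3.
  x = λ² - 51 - 0 = 9 - 51 ≡ 41; y = λ·(51 - 41) - 5 ≡ 25. → (41, 25)
7G: (41, 25) + (0, 18). λ = (18 - 25)/(0 - 41) ≡ 76/42 mod 83. 42⁻¹ ≡ 2 (mod 83) since 42·2 = 84 ≡ 1, so λ ≡ 69.
  x = λ² - 41 - 0 = 4761 - 41 ≡ 72; y = λ·(41 - 72) - 25 ≡ 77. → (72, 77)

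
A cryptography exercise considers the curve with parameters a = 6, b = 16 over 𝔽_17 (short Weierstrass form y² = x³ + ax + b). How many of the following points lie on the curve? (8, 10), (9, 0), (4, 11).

3

(8, 10): 10² ≡ 15, rhs ≡ 15 → on.
(9, 0): 0² ≡ 0, rhs ≡ 0 → on.
(4, 11): 11² ≡ 2, rhs ≡ 2 → on.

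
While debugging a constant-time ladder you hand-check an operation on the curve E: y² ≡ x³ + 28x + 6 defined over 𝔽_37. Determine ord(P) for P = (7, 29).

5

2P: tangent at (7, 29): λ = (3·7² + 28)/(2·29) ≡ 27/21. 21⁻¹ ≡ 30 (mod 37), so λ ≡ 27·30 ≡ 33.
  x = λ² - 7 - 7 = 1089 - 14 ≡ 2; y = λ·(7 - 2) - 29 ≡ 25. → (2, 25)
3P: (2, 25) + (7, 29). λ = (29 - 25)/(7 - 2) ≡ 4/5 mod 37. 5⁻¹ ≡ 15 (mod 37), so λ ≡ 23.
  x = λ² - 2 - 7 = 529 - 9 ≡ 2; y = λ·(2 - 2) - 25 ≡ 12. → (2, 12)
4P: (2, 12) + (7, 29). λ = (29 - 12)/(7 - 2) ≡ 17/5 mod 37. 5⁻¹ ≡ 15 (mod 37), so λ ≡ 33.
  x = λ² - 2 - 7 = 1089 - 9 ≡ 7; y = λ·(2 - 7) - 12 ≡ 8. → (7, 8)
5P: (7, 8) + (7, 29): same x and y₁ ≡ -y₂, so the sum is O.
5P = O, so the order is 5.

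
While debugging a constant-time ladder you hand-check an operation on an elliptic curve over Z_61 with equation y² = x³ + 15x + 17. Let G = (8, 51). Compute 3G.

Repeated addition: build up to 3G.
2G: tangent at (8, 51): λ = (3·8² + 15)/(2·51) ≡ 24/41. 41⁻¹ ≡ 3 (mod 61), so λ ≡ 24·3 ≡ 11.
  x = λ² - 8 - 8 = 121 - 16 ≡ 44; y = λ·(8 - 44) - 51 ≡ 41. → (44, 41)
3G: (44, 41) + (8, 51). λ = (51 - 41)/(8 - 44) ≡ 10/25 mod 61. 25⁻¹ ≡ 22 (mod 61) since 25·22 = 550 ≡ 1, so λ ≡ 37.
  x = λ² - 44 - 8 = 1369 - 52 ≡ 36; y = λ·(44 - 36) - 41 ≡ 11. → (36, 11)

(36, 11)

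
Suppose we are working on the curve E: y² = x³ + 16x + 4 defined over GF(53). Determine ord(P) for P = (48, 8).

8

2P: tangent at (48, 8): λ = (3·48² + 16)/(2·8) ≡ 38/16. 16⁻¹ ≡ 10 (mod 53), so λ ≡ 38·10 ≡ 9.
  x = λ² - 48 - 48 = 81 - 96 ≡ 38; y = λ·(48 - 38) - 8 ≡ 29. → (38, 29)
3P: (38, 29) + (48, 8). λ = (8 - 29)/(48 - 38) ≡ 32/10 mod 53. 10⁻¹ ≡ 16 (mod 53) since 10·16 = 160 ≡ 1, so λ ≡ 35.
  x = λ² - 38 - 48 = 1225 - 86 ≡ 26; y = λ·(38 - 26) - 29 ≡ 20. → (26, 20)
4P: (26, 20) + (48, 8). λ = (8 - 20)/(48 - 26) ≡ 41/22 mod 53. 22⁻¹ ≡ 41 (mod 53), so λ ≡ 38.
  x = λ² - 26 - 48 = 1444 - 74 ≡ 45; y = λ·(26 - 45) - 20 ≡ 0. → (45, 0)
5P: (45, 0) + (48, 8). λ = (8 - 0)/(48 - 45) ≡ 8/3 mod 53. 3⁻¹ ≡ 18 (mod 53) since 3·18 = 54 ≡ 1, so λ ≡ 38.
  x = λ² - 45 - 48 = 1444 - 93 ≡ 26; y = λ·(45 - 26) - 0 ≡ 33. → (26, 33)
6P: (26, 33) + (48, 8). λ = (8 - 33)/(48 - 26) ≡ 28/22 mod 53. 22⁻¹ ≡ 41 (mod 53) since 22·41 = 902 ≡ 1, so λ ≡ 35.
  x = λ² - 26 - 48 = 1225 - 74 ≡ 38; y = λ·(26 - 38) - 33 ≡ 24. → (38, 24)
7P: (38, 24) + (48, 8). λ = (8 - 24)/(48 - 38) ≡ 37/10 mod 53. 10⁻¹ ≡ 16 (mod 53), so λ ≡ 9.
  x = λ² - 38 - 48 = 81 - 86 ≡ 48; y = λ·(38 - 48) - 24 ≡ 45. → (48, 45)
8P: (48, 45) + (48, 8): same x and y₁ ≡ -y₂, so the sum is the point at infinity.
8P = the point at infinity, so the order is 8.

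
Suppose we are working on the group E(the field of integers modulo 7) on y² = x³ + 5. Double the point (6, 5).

tangent at (6, 5): λ = (3·6² + 0)/(2·5) ≡ 3/3. 3⁻¹ ≡ 5 (mod 7), so λ ≡ 3·5 ≡ 1.
  x = λ² - 6 - 6 = 1 - 12 ≡ 3; y = λ·(6 - 3) - 5 ≡ 5. → (3, 5)

(3, 5)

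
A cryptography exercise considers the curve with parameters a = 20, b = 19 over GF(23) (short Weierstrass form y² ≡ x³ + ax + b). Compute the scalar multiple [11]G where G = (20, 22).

(9, 10)

Double-and-add on 11 = (1011)₂. Start with G = (20, 22) for the leading 1-bit.
double: tangent at (20, 22): λ = (3·20² + 20)/(2·22) ≡ 1/21. 21⁻¹ ≡ 11 (mod 23), so λ ≡ 1·11 ≡ 11.
  x = λ² - 20 - 20 = 121 - 40 ≡ 12; y = λ·(20 - 12) - 22 ≡ 20. → (12, 20)
double: tangent at (12, 20): λ = (3·12² + 20)/(2·20) ≡ 15/17. 17⁻¹ ≡ 19 (mod 23) since 17·19 = 323 ≡ 1, so λ ≡ 15·19 ≡ 9.
  x = λ² - 12 - 12 = 81 - 24 ≡ 11; y = λ·(12 - 11) - 20 ≡ 12. → (11, 12)
add G: (11, 12) + (20, 22). λ = (22 - 12)/(20 - 11) ≡ 10/9 mod 23. 9⁻¹ ≡ 18 (mod 23), so λ ≡ 19.
  x = λ² - 11 - 20 = 361 - 31 ≡ 8; y = λ·(11 - 8) - 12 ≡ 22. → (8, 22)
double: tangent at (8, 22): λ = (3·8² + 20)/(2·22) ≡ 5/21. 21⁻¹ ≡ 11 (mod 23), so λ ≡ 5·11 ≡ 9.
  x = λ² - 8 - 8 = 81 - 16 ≡ 19; y = λ·(8 - 19) - 22 ≡ 17. → (19, 17)
add G: (19, 17) + (20, 22). λ = (22 - 17)/(20 - 19) ≡ 5/1 mod 23. 1⁻¹ ≡ 1 (mod 23) since 1·1 = 1 ≡ 1, so λ ≡ 5.
  x = λ² - 19 - 20 = 25 - 39 ≡ 9; y = λ·(19 - 9) - 17 ≡ 10. → (9, 10)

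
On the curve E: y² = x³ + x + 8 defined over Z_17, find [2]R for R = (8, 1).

tangent at (8, 1): λ = (3·8² + 1)/(2·1) ≡ 6/2. 2⁻¹ ≡ 9 (mod 17) since 2·9 = 18 ≡ 1, so λ ≡ 6·9 ≡ 3.
  x = λ² - 8 - 8 = 9 - 16 ≡ 10; y = λ·(8 - 10) - 1 ≡ 10. → (10, 10)

(10, 10)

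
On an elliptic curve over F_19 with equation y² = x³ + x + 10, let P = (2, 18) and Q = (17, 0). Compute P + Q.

(6, 2)

(2, 18) + (17, 0). λ = (0 - 18)/(17 - 2) ≡ 1/15 mod 19. 15⁻¹ ≡ 14 (mod 19) since 15·14 = 210 ≡ 1, so λ ≡ 14.
  x = λ² - 2 - 17 = 196 - 19 ≡ 6; y = λ·(2 - 6) - 18 ≡ 2. → (6, 2)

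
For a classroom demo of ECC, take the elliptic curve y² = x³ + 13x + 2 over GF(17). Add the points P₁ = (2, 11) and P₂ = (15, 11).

(0, 6)

(2, 11) + (15, 11). λ = (11 - 11)/(15 - 2) ≡ 0/13 mod 17. 13⁻¹ ≡ 4 (mod 17) since 13·4 = 52 ≡ 1, so λ ≡ 0.
  x = λ² - 2 - 15 = 0 - 17 ≡ 0; y = λ·(2 - 0) - 11 ≡ 6. → (0, 6)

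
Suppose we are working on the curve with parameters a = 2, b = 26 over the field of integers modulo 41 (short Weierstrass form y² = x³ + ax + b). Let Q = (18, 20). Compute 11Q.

Repeated addition: build up to 11Q.
2Q: tangent at (18, 20): λ = (3·18² + 2)/(2·20) ≡ 31/40. 40⁻¹ ≡ 40 (mod 41) since 40·40 = 1600 ≡ 1, so λ ≡ 31·40 ≡ 10.
  x = λ² - 18 - 18 = 100 - 36 ≡ 23; y = λ·(18 - 23) - 20 ≡ 12. → (23, 12)
3Q: (23, 12) + (18, 20). λ = (20 - 12)/(18 - 23) ≡ 8/36 mod 41. 36⁻¹ ≡ 8 (mod 41), so λ ≡ 23.
  x = λ² - 23 - 18 = 529 - 41 ≡ 37; y = λ·(23 - 37) - 12 ≡ 35. → (37, 35)
4Q: (37, 35) + (18, 20). λ = (20 - 35)/(18 - 37) ≡ 26/22 mod 41. 22⁻¹ ≡ 28 (mod 41), so λ ≡ 31.
  x = λ² - 37 - 18 = 961 - 55 ≡ 4; y = λ·(37 - 4) - 35 ≡ 4. → (4, 4)
5Q: (4, 4) + (18, 20). λ = (20 - 4)/(18 - 4) ≡ 16/14 mod 41. 14⁻¹ ≡ 3 (mod 41) since 14·3 = 42 ≡ 1, so λ ≡ 7.
  x = λ² - 4 - 18 = 49 - 22 ≡ 27; y = λ·(4 - 27) - 4 ≡ 40. → (27, 40)
6Q: (27, 40) + (18, 20). λ = (20 - 40)/(18 - 27) ≡ 21/32 mod 41. 32⁻¹ ≡ 9 (mod 41) since 32·9 = 288 ≡ 1, so λ ≡ 25.
  x = λ² - 27 - 18 = 625 - 45 ≡ 6; y = λ·(27 - 6) - 40 ≡ 34. → (6, 34)
7Q: (6, 34) + (18, 20). λ = (20 - 34)/(18 - 6) ≡ 27/12 mod 41. 12⁻¹ ≡ 24 (mod 41), so λ ≡ 33.
  x = λ² - 6 - 18 = 1089 - 24 ≡ 40; y = λ·(6 - 40) - 34 ≡ 33. → (40, 33)
8Q: (40, 33) + (18, 20). λ = (20 - 33)/(18 - 40) ≡ 28/19 mod 41. 19⁻¹ ≡ 13 (mod 41) since 19·13 = 247 ≡ 1, so λ ≡ 36.
  x = λ² - 40 - 18 = 1296 - 58 ≡ 8; y = λ·(40 - 8) - 33 ≡ 12. → (8, 12)
9Q: (8, 12) + (18, 20). λ = (20 - 12)/(18 - 8) ≡ 8/10 mod 41. 10⁻¹ ≡ 37 (mod 41), so λ ≡ 9.
  x = λ² - 8 - 18 = 81 - 26 ≡ 14; y = λ·(8 - 14) - 12 ≡ 16. → (14, 16)
10Q: (14, 16) + (18, 20). λ = (20 - 16)/(18 - 14) ≡ 4/4 mod 41. 4⁻¹ ≡ 31 (mod 41), so λ ≡ 1.
  x = λ² - 14 - 18 = 1 - 32 ≡ 10; y = λ·(14 - 10) - 16 ≡ 29. → (10, 29)
11Q: (10, 29) + (18, 20). λ = (20 - 29)/(18 - 10) ≡ 32/8 mod 41. 8⁻¹ ≡ 36 (mod 41), so λ ≡ 4.
  x = λ² - 10 - 18 = 16 - 28 ≡ 29; y = λ·(10 - 29) - 29 ≡ 18. → (29, 18)

(29, 18)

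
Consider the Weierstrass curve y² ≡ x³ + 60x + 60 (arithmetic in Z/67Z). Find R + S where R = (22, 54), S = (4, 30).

(22, 54) + (4, 30). λ = (30 - 54)/(4 - 22) ≡ 43/49 mod 67. 49⁻¹ ≡ 26 (mod 67) since 49·26 = 1274 ≡ 1, so λ ≡ 46.
  x = λ² - 22 - 4 = 2116 - 26 ≡ 13; y = λ·(22 - 13) - 54 ≡ 25. → (13, 25)

(13, 25)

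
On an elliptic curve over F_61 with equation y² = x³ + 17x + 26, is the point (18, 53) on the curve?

y² = 53² ≡ 3; x³ + 17x + 26 = 6164 ≡ 3 (mod 61). 3 = 3.

yes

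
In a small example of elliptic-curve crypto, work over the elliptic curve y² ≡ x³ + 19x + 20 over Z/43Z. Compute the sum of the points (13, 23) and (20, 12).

(13, 23) + (20, 12). λ = (12 - 23)/(20 - 13) ≡ 32/7 mod 43. 7⁻¹ ≡ 37 (mod 43), so λ ≡ 23.
  x = λ² - 13 - 20 = 529 - 33 ≡ 23; y = λ·(13 - 23) - 23 ≡ 5. → (23, 5)

(23, 5)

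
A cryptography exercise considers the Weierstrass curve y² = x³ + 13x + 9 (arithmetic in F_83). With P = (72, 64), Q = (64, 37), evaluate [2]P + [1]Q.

First 2P:
Repeated addition: build up to 2P.
2P: tangent at (72, 64): λ = (3·72² + 13)/(2·64) ≡ 44/45. 45⁻¹ ≡ 24 (mod 83) since 45·24 = 1080 ≡ 1, so λ ≡ 44·24 ≡ 60.
  x = λ² - 72 - 72 = 3600 - 144 ≡ 53; y = λ·(72 - 53) - 64 ≡ 80. → (53, 80)
2P = (53, 80).
Finally 2P + Q:
(53, 80) + (64, 37). λ = (37 - 80)/(64 - 53) ≡ 40/11 mod 83. 11⁻¹ ≡ 68 (mod 83) since 11·68 = 748 ≡ 1, so λ ≡ 64.
  x = λ² - 53 - 64 = 4096 - 117 ≡ 78; y = λ·(53 - 78) - 80 ≡ 63. → (78, 63)

(78, 63)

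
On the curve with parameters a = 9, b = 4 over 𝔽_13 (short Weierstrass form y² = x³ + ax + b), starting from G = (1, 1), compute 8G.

(1, 1)

Repeated addition: build up to 8G.
2G: tangent at (1, 1): λ = (3·1² + 9)/(2·1) ≡ 12/2. 2⁻¹ ≡ 7 (mod 13), so λ ≡ 12·7 ≡ 6.
  x = λ² - 1 - 1 = 36 - 2 ≡ 8; y = λ·(1 - 8) - 1 ≡ 9. → (8, 9)
3G: (8, 9) + (1, 1). λ = (1 - 9)/(1 - 8) ≡ 5/6 mod 13. 6⁻¹ ≡ 11 (mod 13) since 6·11 = 66 ≡ 1, so λ ≡ 3.
  x = λ² - 8 - 1 = 9 - 9 ≡ 0; y = λ·(8 - 0) - 9 ≡ 2. → (0, 2)
4G: (0, 2) + (1, 1). λ = (1 - 2)/(1 - 0) ≡ 12/1 mod 13. 1⁻¹ ≡ 1 (mod 13), so λ ≡ 12.
  x = λ² - 0 - 1 = 144 - 1 ≡ 0; y = λ·(0 - 0) - 2 ≡ 11. → (0, 11)
5G: (0, 11) + (1, 1). λ = (1 - 11)/(1 - 0) ≡ 3/1 mod 13. 1⁻¹ ≡ 1 (mod 13) since 1·1 = 1 ≡ 1, so λ ≡ 3.
  x = λ² - 0 - 1 = 9 - 1 ≡ 8; y = λ·(0 - 8) - 11 ≡ 4. → (8, 4)
6G: (8, 4) + (1, 1). λ = (1 - 4)/(1 - 8) ≡ 10/6 mod 13. 6⁻¹ ≡ 11 (mod 13) since 6·11 = 66 ≡ 1, so λ ≡ 6.
  x = λ² - 8 - 1 = 36 - 9 ≡ 1; y = λ·(8 - 1) - 4 ≡ 12. → (1, 12)
7G: (1, 12) + (1, 1): same x and y₁ ≡ -y₂, so the sum is 𝒪.
8G: 𝒪 + (1, 1) = (1, 1) (identity).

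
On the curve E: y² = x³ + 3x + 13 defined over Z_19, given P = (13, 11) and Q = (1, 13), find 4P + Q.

(14, 5)

First 4P:
Double-and-add on 4 = (100)₂. Start with P = (13, 11) for the leading 1-bit.
double: tangent at (13, 11): λ = (3·13² + 3)/(2·11) ≡ 16/3. 3⁻¹ ≡ 13 (mod 19) since 3·13 = 39 ≡ 1, so λ ≡ 16·13 ≡ 18.
  x = λ² - 13 - 13 = 324 - 26 ≡ 13; y = λ·(13 - 13) - 11 ≡ 8. → (13, 8)
double: tangent at (13, 8): λ = (3·13² + 3)/(2·8) ≡ 16/16. 16⁻¹ ≡ 6 (mod 19), so λ ≡ 16·6 ≡ 1.
  x = λ² - 13 - 13 = 1 - 26 ≡ 13; y = λ·(13 - 13) - 8 ≡ 11. → (13, 11)
4P = (13, 11).
Finally 4P + Q:
(13, 11) + (1, 13). λ = (13 - 11)/(1 - 13) ≡ 2/7 mod 19. 7⁻¹ ≡ 11 (mod 19), so λ ≡ 3.
  x = λ² - 13 - 1 = 9 - 14 ≡ 14; y = λ·(13 - 14) - 11 ≡ 5. → (14, 5)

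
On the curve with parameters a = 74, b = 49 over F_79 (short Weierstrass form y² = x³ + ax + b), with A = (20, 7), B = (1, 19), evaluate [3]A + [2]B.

First 3A:
Repeated addition: build up to 3A.
2A: tangent at (20, 7): λ = (3·20² + 74)/(2·7) ≡ 10/14. 14⁻¹ ≡ 17 (mod 79), so λ ≡ 10·17 ≡ 12.
  x = λ² - 20 - 20 = 144 - 40 ≡ 25; y = λ·(20 - 25) - 7 ≡ 12. → (25, 12)
3A: (25, 12) + (20, 7). λ = (7 - 12)/(20 - 25) ≡ 74/74 mod 79. 74⁻¹ ≡ 63 (mod 79), so λ ≡ 1.
  x = λ² - 25 - 20 = 1 - 45 ≡ 35; y = λ·(25 - 35) - 12 ≡ 57. → (35, 57)
3A = (35, 57).
Next 2B:
Repeated addition: build up to 2B.
2B: tangent at (1, 19): λ = (3·1² + 74)/(2·19) ≡ 77/38. 38⁻¹ ≡ 52 (mod 79) since 38·52 = 1976 ≡ 1, so λ ≡ 77·52 ≡ 54.
  x = λ² - 1 - 1 = 2916 - 2 ≡ 70; y = λ·(1 - 70) - 19 ≡ 47. → (70, 47)
2B = (70, 47).
Finally 3A + 2B:
(35, 57) + (70, 47). λ = (47 - 57)/(70 - 35) ≡ 69/35 mod 79. 35⁻¹ ≡ 70 (mod 79), so λ ≡ 11.
  x = λ² - 35 - 70 = 121 - 105 ≡ 16; y = λ·(35 - 16) - 57 ≡ 73. → (16, 73)

(16, 73)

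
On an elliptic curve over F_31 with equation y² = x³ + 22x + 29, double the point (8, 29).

tangent at (8, 29): λ = (3·8² + 22)/(2·29) ≡ 28/27. 27⁻¹ ≡ 23 (mod 31), so λ ≡ 28·23 ≡ 24.
  x = λ² - 8 - 8 = 576 - 16 ≡ 2; y = λ·(8 - 2) - 29 ≡ 22. → (2, 22)

(2, 22)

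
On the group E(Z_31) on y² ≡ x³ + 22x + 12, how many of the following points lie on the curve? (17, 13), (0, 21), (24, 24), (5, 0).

(17, 13): 13² ≡ 14, rhs ≡ 29 → off.
(0, 21): 21² ≡ 7, rhs ≡ 12 → off.
(24, 24): 24² ≡ 18, rhs ≡ 11 → off.
(5, 0): 0² ≡ 0, rhs ≡ 30 → off.

0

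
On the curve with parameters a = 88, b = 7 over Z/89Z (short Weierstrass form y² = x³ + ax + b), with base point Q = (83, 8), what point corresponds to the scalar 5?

(80, 34)

Repeated addition: build up to 5Q.
2Q: tangent at (83, 8): λ = (3·83² + 88)/(2·8) ≡ 18/16. 16⁻¹ ≡ 39 (mod 89) since 16·39 = 624 ≡ 1, so λ ≡ 18·39 ≡ 79.
  x = λ² - 83 - 83 = 6241 - 166 ≡ 23; y = λ·(83 - 23) - 8 ≡ 15. → (23, 15)
3Q: (23, 15) + (83, 8). λ = (8 - 15)/(83 - 23) ≡ 82/60 mod 89. 60⁻¹ ≡ 46 (mod 89), so λ ≡ 34.
  x = λ² - 23 - 83 = 1156 - 106 ≡ 71; y = λ·(23 - 71) - 15 ≡ 44. → (71, 44)
4Q: (71, 44) + (83, 8). λ = (8 - 44)/(83 - 71) ≡ 53/12 mod 89. 12⁻¹ ≡ 52 (mod 89) since 12·52 = 624 ≡ 1, so λ ≡ 86.
  x = λ² - 71 - 83 = 7396 - 154 ≡ 33; y = λ·(71 - 33) - 44 ≡ 20. → (33, 20)
5Q: (33, 20) + (83, 8). λ = (8 - 20)/(83 - 33) ≡ 77/50 mod 89. 50⁻¹ ≡ 73 (mod 89), so λ ≡ 14.
  x = λ² - 33 - 83 = 196 - 116 ≡ 80; y = λ·(33 - 80) - 20 ≡ 34. → (80, 34)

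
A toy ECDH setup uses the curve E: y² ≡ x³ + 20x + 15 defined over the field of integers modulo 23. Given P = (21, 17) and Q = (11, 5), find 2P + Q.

First 2P:
Repeated addition: build up to 2P.
2P: tangent at (21, 17): λ = (3·21² + 20)/(2·17) ≡ 9/11. 11⁻¹ ≡ 21 (mod 23) since 11·21 = 231 ≡ 1, so λ ≡ 9·21 ≡ 5.
  x = λ² - 21 - 21 = 25 - 42 ≡ 6; y = λ·(21 - 6) - 17 ≡ 12. → (6, 12)
2P = (6, 12).
Finally 2P + Q:
(6, 12) + (11, 5). λ = (5 - 12)/(11 - 6) ≡ 16/5 mod 23. 5⁻¹ ≡ 14 (mod 23), so λ ≡ 17.
  x = λ² - 6 - 11 = 289 - 17 ≡ 19; y = λ·(6 - 19) - 12 ≡ 20. → (19, 20)

(19, 20)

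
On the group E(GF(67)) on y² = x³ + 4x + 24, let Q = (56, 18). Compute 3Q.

Repeated addition: build up to 3Q.
2Q: tangent at (56, 18): λ = (3·56² + 4)/(2·18) ≡ 32/36. 36⁻¹ ≡ 54 (mod 67), so λ ≡ 32·54 ≡ 53.
  x = λ² - 56 - 56 = 2809 - 112 ≡ 17; y = λ·(56 - 17) - 18 ≡ 39. → (17, 39)
3Q: (17, 39) + (56, 18). λ = (18 - 39)/(56 - 17) ≡ 46/39 mod 67. 39⁻¹ ≡ 55 (mod 67), so λ ≡ 51.
  x = λ² - 17 - 56 = 2601 - 73 ≡ 49; y = λ·(17 - 49) - 39 ≡ 4. → (49, 4)

(49, 4)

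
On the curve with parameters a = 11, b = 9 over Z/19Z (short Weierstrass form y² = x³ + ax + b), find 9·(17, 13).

(16, 5)

Write Q = (17, 13).
Repeated addition: build up to 9Q.
2Q: tangent at (17, 13): λ = (3·17² + 11)/(2·13) ≡ 4/7. 7⁻¹ ≡ 11 (mod 19) since 7·11 = 77 ≡ 1, so λ ≡ 4·11 ≡ 6.
  x = λ² - 17 - 17 = 36 - 34 ≡ 2; y = λ·(17 - 2) - 13 ≡ 1. → (2, 1)
3Q: (2, 1) + (17, 13). λ = (13 - 1)/(17 - 2) ≡ 12/15 mod 19. 15⁻¹ ≡ 14 (mod 19), so λ ≡ 16.
  x = λ² - 2 - 17 = 256 - 19 ≡ 9; y = λ·(2 - 9) - 1 ≡ 1. → (9, 1)
4Q: (9, 1) + (17, 13). λ = (13 - 1)/(17 - 9) ≡ 12/8 mod 19. 8⁻¹ ≡ 12 (mod 19) since 8·12 = 96 ≡ 1, so λ ≡ 11.
  x = λ² - 9 - 17 = 121 - 26 ≡ 0; y = λ·(9 - 0) - 1 ≡ 3. → (0, 3)
5Q: (0, 3) + (17, 13). λ = (13 - 3)/(17 - 0) ≡ 10/17 mod 19. 17⁻¹ ≡ 9 (mod 19), so λ ≡ 14.
  x = λ² - 0 - 17 = 196 - 17 ≡ 8; y = λ·(0 - 8) - 3 ≡ 18. → (8, 18)
6Q: (8, 18) + (17, 13). λ = (13 - 18)/(17 - 8) ≡ 14/9 mod 19. 9⁻¹ ≡ 17 (mod 19) since 9·17 = 153 ≡ 1, so λ ≡ 10.
  x = λ² - 8 - 17 = 100 - 25 ≡ 18; y = λ·(8 - 18) - 18 ≡ 15. → (18, 15)
7Q: (18, 15) + (17, 13). λ = (13 - 15)/(17 - 18) ≡ 17/18 mod 19. 18⁻¹ ≡ 18 (mod 19), so λ ≡ 2.
  x = λ² - 18 - 17 = 4 - 35 ≡ 7; y = λ·(18 - 7) - 15 ≡ 7. → (7, 7)
8Q: (7, 7) + (17, 13). λ = (13 - 7)/(17 - 7) ≡ 6/10 mod 19. 10⁻¹ ≡ 2 (mod 19), so λ ≡ 12.
  x = λ² - 7 - 17 = 144 - 24 ≡ 6; y = λ·(7 - 6) - 7 ≡ 5. → (6, 5)
9Q: (6, 5) + (17, 13). λ = (13 - 5)/(17 - 6) ≡ 8/11 mod 19. 11⁻¹ ≡ 7 (mod 19) since 11·7 = 77 ≡ 1, so λ ≡ 18.
  x = λ² - 6 - 17 = 324 - 23 ≡ 16; y = λ·(6 - 16) - 5 ≡ 5. → (16, 5)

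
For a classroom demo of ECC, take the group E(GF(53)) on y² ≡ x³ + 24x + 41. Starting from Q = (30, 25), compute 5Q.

Repeated addition: build up to 5Q.
2Q: tangent at (30, 25): λ = (3·30² + 24)/(2·25) ≡ 21/50. 50⁻¹ ≡ 35 (mod 53), so λ ≡ 21·35 ≡ 46.
  x = λ² - 30 - 30 = 2116 - 60 ≡ 42; y = λ·(30 - 42) - 25 ≡ 6. → (42, 6)
3Q: (42, 6) + (30, 25). λ = (25 - 6)/(30 - 42) ≡ 19/41 mod 53. 41⁻¹ ≡ 22 (mod 53) since 41·22 = 902 ≡ 1, so λ ≡ 47.
  x = λ² - 42 - 30 = 2209 - 72 ≡ 17; y = λ·(42 - 17) - 6 ≡ 3. → (17, 3)
4Q: (17, 3) + (30, 25). λ = (25 - 3)/(30 - 17) ≡ 22/13 mod 53. 13⁻¹ ≡ 49 (mod 53), so λ ≡ 18.
  x = λ² - 17 - 30 = 324 - 47 ≡ 12; y = λ·(17 - 12) - 3 ≡ 34. → (12, 34)
5Q: (12, 34) + (30, 25). λ = (25 - 34)/(30 - 12) ≡ 44/18 mod 53. 18⁻¹ ≡ 3 (mod 53) since 18·3 = 54 ≡ 1, so λ ≡ 26.
  x = λ² - 12 - 30 = 676 - 42 ≡ 51; y = λ·(12 - 51) - 34 ≡ 12. → (51, 12)

(51, 12)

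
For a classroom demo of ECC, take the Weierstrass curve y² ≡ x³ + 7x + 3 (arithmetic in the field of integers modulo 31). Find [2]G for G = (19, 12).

(3, 12)

tangent at (19, 12): λ = (3·19² + 7)/(2·12) ≡ 5/24. 24⁻¹ ≡ 22 (mod 31) since 24·22 = 528 ≡ 1, so λ ≡ 5·22 ≡ 17.
  x = λ² - 19 - 19 = 289 - 38 ≡ 3; y = λ·(19 - 3) - 12 ≡ 12. → (3, 12)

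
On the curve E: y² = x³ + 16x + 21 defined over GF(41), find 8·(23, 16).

(27, 13)

Write P = (23, 16).
Repeated addition: build up to 8P.
2P: tangent at (23, 16): λ = (3·23² + 16)/(2·16) ≡ 4/32. 32⁻¹ ≡ 9 (mod 41) since 32·9 = 288 ≡ 1, so λ ≡ 4·9 ≡ 36.
  x = λ² - 23 - 23 = 1296 - 46 ≡ 20; y = λ·(23 - 20) - 16 ≡ 10. → (20, 10)
3P: (20, 10) + (23, 16). λ = (16 - 10)/(23 - 20) ≡ 6/3 mod 41. 3⁻¹ ≡ 14 (mod 41) since 3·14 = 42 ≡ 1, so λ ≡ 2.
  x = λ² - 20 - 23 = 4 - 43 ≡ 2; y = λ·(20 - 2) - 10 ≡ 26. → (2, 26)
4P: (2, 26) + (23, 16). λ = (16 - 26)/(23 - 2) ≡ 31/21 mod 41. 21⁻¹ ≡ 2 (mod 41), so λ ≡ 21.
  x = λ² - 2 - 23 = 441 - 25 ≡ 6; y = λ·(2 - 6) - 26 ≡ 13. → (6, 13)
5P: (6, 13) + (23, 16). λ = (16 - 13)/(23 - 6) ≡ 3/17 mod 41. 17⁻¹ ≡ 29 (mod 41), so λ ≡ 5.
  x = λ² - 6 - 23 = 25 - 29 ≡ 37; y = λ·(6 - 37) - 13 ≡ 37. → (37, 37)
6P: (37, 37) + (23, 16). λ = (16 - 37)/(23 - 37) ≡ 20/27 mod 41. 27⁻¹ ≡ 38 (mod 41), so λ ≡ 22.
  x = λ² - 37 - 23 = 484 - 60 ≡ 14; y = λ·(37 - 14) - 37 ≡ 18. → (14, 18)
7P: (14, 18) + (23, 16). λ = (16 - 18)/(23 - 14) ≡ 39/9 mod 41. 9⁻¹ ≡ 32 (mod 41), so λ ≡ 18.
  x = λ² - 14 - 23 = 324 - 37 ≡ 0; y = λ·(14 - 0) - 18 ≡ 29. → (0, 29)
8P: (0, 29) + (23, 16). λ = (16 - 29)/(23 - 0) ≡ 28/23 mod 41. 23⁻¹ ≡ 25 (mod 41) since 23·25 = 575 ≡ 1, so λ ≡ 3.
  x = λ² - 0 - 23 = 9 - 23 ≡ 27; y = λ·(0 - 27) - 29 ≡ 13. → (27, 13)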